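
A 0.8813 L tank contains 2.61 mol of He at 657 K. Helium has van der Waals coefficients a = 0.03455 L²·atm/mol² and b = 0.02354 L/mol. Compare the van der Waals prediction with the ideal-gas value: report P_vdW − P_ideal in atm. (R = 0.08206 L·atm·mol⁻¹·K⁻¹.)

ΔP ≈ 11.66 atm

Ideal: P_ideal = nRT/V = (2.61)(0.08206)(657)/0.8813 = 159.666 atm
vdW: P = nRT/(V − nb) − a n²/V² = 140.714/0.819861 − 0.235358/0.776690 = 171.632 − 0.303027 = 171.329 atm
ΔP = 171.329 − 159.666 = 11.66 atm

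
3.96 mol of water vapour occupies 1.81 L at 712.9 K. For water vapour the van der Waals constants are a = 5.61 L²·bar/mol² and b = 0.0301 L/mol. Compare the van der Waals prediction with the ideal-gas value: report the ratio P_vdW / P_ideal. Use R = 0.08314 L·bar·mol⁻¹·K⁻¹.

P_vdW / P_ideal ≈ 0.8634

Ideal: P_ideal = nRT/V = (3.96)(0.08314)(712.9)/1.81 = 129.675 bar
vdW: P = nRT/(V − nb) − a n²/V² = 234.711/1.69080 − 87.9738/3.27610 = 138.817 − 26.8532 = 111.964 bar
Ratio = 111.964/129.675 = 0.8634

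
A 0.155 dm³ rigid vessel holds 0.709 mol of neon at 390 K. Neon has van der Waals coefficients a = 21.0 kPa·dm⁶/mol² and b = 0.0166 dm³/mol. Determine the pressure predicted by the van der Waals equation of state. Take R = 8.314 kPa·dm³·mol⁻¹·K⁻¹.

P ≈ 15611 kPa

P = nRT/(V − nb) − a n²/V²
nRT/(V − nb) = (0.709)(8.314)(390)/(0.155 − 0.709×0.0166) = 2298.9/0.14323 = 16050 kPa
a n²/V² = (21.0)(0.709)²/(0.155)² = 439.39 kPa
P = 16050 − 439.39 = 15611 kPa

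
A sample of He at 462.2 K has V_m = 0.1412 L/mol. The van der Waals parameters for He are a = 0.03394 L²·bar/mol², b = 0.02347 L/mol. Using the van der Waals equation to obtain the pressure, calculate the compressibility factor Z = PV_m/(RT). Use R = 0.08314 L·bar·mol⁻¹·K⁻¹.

Z ≈ 1.193

P = RT/(V_m − b) − a/V_m² = (0.08314)(462.2)/(0.1412 − 0.02347) − 0.03394/(0.1412)²
  = 38.427/0.11773 − 1.7023 = 326.40 − 1.7023 = 324.70 bar
Z = PV_m/(RT) = (324.70)(0.1412)/((0.08314)(462.2)) = 45.848/38.427 = 1.193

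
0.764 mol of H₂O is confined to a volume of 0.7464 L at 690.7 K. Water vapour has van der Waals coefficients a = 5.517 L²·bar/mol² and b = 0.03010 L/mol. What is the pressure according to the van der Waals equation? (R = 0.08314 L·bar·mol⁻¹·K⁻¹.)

P = nRT/(V − nb) − a n²/V²
nRT/(V − nb) = (0.764)(0.08314)(690.7)/(0.7464 − 0.764×0.03010) = 43.873/0.72340 = 60.648 bar
a n²/V² = (5.517)(0.764)²/(0.7464)² = 5.7802 bar
P = 60.648 − 5.7802 = 54.87 bar

P ≈ 54.87 bar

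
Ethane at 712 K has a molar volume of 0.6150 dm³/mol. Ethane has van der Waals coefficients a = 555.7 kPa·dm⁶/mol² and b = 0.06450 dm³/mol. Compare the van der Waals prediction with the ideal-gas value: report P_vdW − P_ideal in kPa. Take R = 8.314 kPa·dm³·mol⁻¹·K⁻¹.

Ideal: P_ideal = RT/V_m = (8.314)(712)/0.6150 = 9625.31 kPa
vdW: P = RT/(V_m − b) − a/V_m² = 5919.57/0.550500 − 555.7/0.378225 = 10753.1 − 1469.23 = 9283.9 kPa
ΔP = 9283.9 − 9625.31 = -341 kPa

ΔP ≈ -341 kPa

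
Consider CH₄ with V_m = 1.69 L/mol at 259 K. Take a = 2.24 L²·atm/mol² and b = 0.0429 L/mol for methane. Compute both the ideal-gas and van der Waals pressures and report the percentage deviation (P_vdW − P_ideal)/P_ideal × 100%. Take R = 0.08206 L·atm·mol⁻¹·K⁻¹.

Ideal: P_ideal = RT/V_m = (0.08206)(259)/1.69 = 12.5761 atm
vdW: P = RT/(V_m − b) − a/V_m² = 21.2535/1.64710 − 2.24/2.85610 = 12.9036 − 0.784286 = 12.1193 atm
% deviation = (12.1193 − 12.5761)/12.5761 × 100% = -3.63%

-3.63 %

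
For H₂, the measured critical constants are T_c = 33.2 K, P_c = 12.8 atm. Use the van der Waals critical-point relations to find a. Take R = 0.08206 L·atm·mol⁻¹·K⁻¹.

a ≈ 0.2446 L²·atm/mol²

From T_c = 8a/(27Rb) and P_c = a/(27b²): a = 27 R² T_c²/(64 P_c).
a = 27×(0.08206)²×(33.2)²/(64×12.8) = 200.40/819.20 = 0.2446 L²·atm/mol²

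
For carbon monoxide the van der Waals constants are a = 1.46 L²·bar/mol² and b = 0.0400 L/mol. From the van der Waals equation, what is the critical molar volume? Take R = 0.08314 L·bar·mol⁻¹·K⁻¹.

For a van der Waals gas, V_m,c = 3b.
V_m,c = 3×0.0400 = 0.1200 L/mol

V_m,c ≈ 0.1200 L/mol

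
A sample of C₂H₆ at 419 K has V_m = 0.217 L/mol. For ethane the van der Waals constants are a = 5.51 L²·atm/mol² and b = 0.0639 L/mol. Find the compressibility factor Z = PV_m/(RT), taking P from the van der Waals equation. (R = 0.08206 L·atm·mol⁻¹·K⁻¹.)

Z ≈ 0.6789

P = RT/(V_m − b) − a/V_m² = (0.08206)(419)/(0.217 − 0.0639) − 5.51/(0.217)²
  = 34.383/0.15310 − 117.01 = 224.58 − 117.01 = 107.57 atm
Z = PV_m/(RT) = (107.57)(0.217)/((0.08206)(419)) = 23.343/34.383 = 0.6789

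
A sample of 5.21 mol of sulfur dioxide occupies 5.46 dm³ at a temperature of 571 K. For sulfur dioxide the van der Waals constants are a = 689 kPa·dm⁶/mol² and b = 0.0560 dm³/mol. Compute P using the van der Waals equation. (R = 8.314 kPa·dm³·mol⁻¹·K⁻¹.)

P = nRT/(V − nb) − a n²/V²
nRT/(V − nb) = (5.21)(8.314)(571)/(5.46 − 5.21×0.0560) = 24733/5.1682 = 4785.6 kPa
a n²/V² = (689)(5.21)²/(5.46)² = 627.35 kPa
P = 4785.6 − 627.35 = 4158 kPa

P ≈ 4158 kPa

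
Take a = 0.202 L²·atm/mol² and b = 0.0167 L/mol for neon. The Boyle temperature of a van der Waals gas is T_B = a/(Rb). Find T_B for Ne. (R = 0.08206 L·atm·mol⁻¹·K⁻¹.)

T_B ≈ 147.4 K

For a van der Waals gas the second virial coefficient B₂ = b − a/(RT) vanishes at T_B = a/(Rb).
T_B = 0.202/(0.08206×0.0167) = 0.202/0.0013704 = 147.4 K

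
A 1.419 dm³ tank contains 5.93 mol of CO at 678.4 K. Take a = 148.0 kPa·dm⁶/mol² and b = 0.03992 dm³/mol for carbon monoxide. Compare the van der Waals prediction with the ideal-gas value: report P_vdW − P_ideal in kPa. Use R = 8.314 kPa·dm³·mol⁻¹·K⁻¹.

Ideal: P_ideal = nRT/V = (5.93)(8.314)(678.4)/1.419 = 23570.5 kPa
vdW: P = nRT/(V − nb) − a n²/V² = 33446.5/1.18227 − 5204.41/2.01356 = 28290.1 − 2584.68 = 25705.4 kPa
ΔP = 25705.4 − 23570.5 = 2135 kPa

ΔP ≈ 2135 kPa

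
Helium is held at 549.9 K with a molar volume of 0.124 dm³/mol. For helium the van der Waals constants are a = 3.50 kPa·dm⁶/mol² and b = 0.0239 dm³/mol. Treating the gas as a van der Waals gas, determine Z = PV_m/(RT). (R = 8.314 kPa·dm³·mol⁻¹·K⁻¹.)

P = RT/(V_m − b) − a/V_m² = (8.314)(549.9)/(0.124 − 0.0239) − 3.50/(0.124)²
  = 4571.9/0.10010 − 227.63 = 45673 − 227.63 = 45445 kPa
Z = PV_m/(RT) = (45445)(0.124)/((8.314)(549.9)) = 5635.2/4571.9 = 1.233

Z ≈ 1.233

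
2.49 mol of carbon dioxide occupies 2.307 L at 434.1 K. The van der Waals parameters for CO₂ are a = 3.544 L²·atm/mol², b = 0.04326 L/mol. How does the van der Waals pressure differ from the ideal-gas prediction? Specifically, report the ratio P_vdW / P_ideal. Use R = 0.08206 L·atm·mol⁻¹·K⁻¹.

P_vdW / P_ideal ≈ 0.9416

Ideal: P_ideal = nRT/V = (2.49)(0.08206)(434.1)/2.307 = 38.4479 atm
vdW: P = nRT/(V − nb) − a n²/V² = 88.6994/2.19928 − 21.9732/5.32225 = 40.3311 − 4.12855 = 36.2026 atm
Ratio = 36.2026/38.4479 = 0.9416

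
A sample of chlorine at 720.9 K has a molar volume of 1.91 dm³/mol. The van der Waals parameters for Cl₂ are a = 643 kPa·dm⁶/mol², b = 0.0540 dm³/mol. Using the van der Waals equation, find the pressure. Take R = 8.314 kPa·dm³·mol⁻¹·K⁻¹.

P ≈ 3053 kPa

P = RT/(V_m − b) − a/V_m²
RT/(V_m − b) = (8.314)(720.9)/(1.91 − 0.0540) = 5993.6/1.8560 = 3229.3 kPa
a/V_m² = 643/(1.91)² = 176.26 kPa
P = 3229.3 − 176.26 = 3053 kPa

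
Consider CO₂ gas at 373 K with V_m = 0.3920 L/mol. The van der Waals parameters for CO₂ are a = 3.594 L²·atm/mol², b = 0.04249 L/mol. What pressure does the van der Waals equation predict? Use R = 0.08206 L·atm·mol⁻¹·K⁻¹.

P ≈ 64.19 atm

P = RT/(V_m − b) − a/V_m²
RT/(V_m − b) = (0.08206)(373)/(0.3920 − 0.04249) = 30.608/0.34951 = 87.574 atm
a/V_m² = 3.594/(0.3920)² = 23.389 atm
P = 87.574 − 23.389 = 64.19 atm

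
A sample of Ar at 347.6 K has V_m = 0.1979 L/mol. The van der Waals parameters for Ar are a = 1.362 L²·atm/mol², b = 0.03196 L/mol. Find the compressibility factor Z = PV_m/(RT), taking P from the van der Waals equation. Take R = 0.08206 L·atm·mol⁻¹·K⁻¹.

Z ≈ 0.9513

P = RT/(V_m − b) − a/V_m² = (0.08206)(347.6)/(0.1979 − 0.03196) − 1.362/(0.1979)²
  = 28.524/0.16594 − 34.776 = 171.89 − 34.776 = 137.11 atm
Z = PV_m/(RT) = (137.11)(0.1979)/((0.08206)(347.6)) = 27.134/28.524 = 0.9513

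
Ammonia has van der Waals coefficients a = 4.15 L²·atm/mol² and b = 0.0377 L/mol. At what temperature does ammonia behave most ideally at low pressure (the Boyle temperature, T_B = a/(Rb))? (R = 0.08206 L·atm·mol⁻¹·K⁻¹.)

For a van der Waals gas the second virial coefficient B₂ = b − a/(RT) vanishes at T_B = a/(Rb).
T_B = 4.15/(0.08206×0.0377) = 4.15/0.0030937 = 1341 K

T_B ≈ 1341 K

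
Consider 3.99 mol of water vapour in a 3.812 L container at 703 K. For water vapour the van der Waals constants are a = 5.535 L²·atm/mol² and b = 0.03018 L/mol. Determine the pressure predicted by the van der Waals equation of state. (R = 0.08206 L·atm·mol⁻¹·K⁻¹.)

P = nRT/(V − nb) − a n²/V²
nRT/(V − nb) = (3.99)(0.08206)(703)/(3.812 − 3.99×0.03018) = 230.18/3.6916 = 62.352 atm
a n²/V² = (5.535)(3.99)²/(3.812)² = 6.0640 atm
P = 62.352 − 6.0640 = 56.29 atm

P ≈ 56.29 atm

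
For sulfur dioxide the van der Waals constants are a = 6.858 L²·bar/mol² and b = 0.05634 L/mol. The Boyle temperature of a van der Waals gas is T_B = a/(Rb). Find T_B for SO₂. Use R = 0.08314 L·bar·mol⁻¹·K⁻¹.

T_B ≈ 1464 K

For a van der Waals gas the second virial coefficient B₂ = b − a/(RT) vanishes at T_B = a/(Rb).
T_B = 6.858/(0.08314×0.05634) = 6.858/0.0046841 = 1464 K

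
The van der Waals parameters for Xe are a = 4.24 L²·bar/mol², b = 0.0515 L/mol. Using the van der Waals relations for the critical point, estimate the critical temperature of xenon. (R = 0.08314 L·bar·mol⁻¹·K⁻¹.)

T_c ≈ 293.4 K

For a van der Waals gas, T_c = 8a/(27Rb).
T_c = 8×4.24/(27×0.08314×0.0515) = 33.920/0.11561 = 293.4 K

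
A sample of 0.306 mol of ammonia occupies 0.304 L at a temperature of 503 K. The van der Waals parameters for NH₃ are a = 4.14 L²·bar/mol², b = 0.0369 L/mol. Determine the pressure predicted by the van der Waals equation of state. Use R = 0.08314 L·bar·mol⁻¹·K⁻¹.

P = nRT/(V − nb) − a n²/V²
nRT/(V − nb) = (0.306)(0.08314)(503)/(0.304 − 0.306×0.0369) = 12.797/0.29271 = 43.719 bar
a n²/V² = (4.14)(0.306)²/(0.304)² = 4.1947 bar
P = 43.719 − 4.1947 = 39.52 bar

P ≈ 39.52 bar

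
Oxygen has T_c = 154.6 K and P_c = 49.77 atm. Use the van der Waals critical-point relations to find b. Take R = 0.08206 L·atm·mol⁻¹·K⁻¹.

b ≈ 0.03186 L/mol

From T_c = 8a/(27Rb) and P_c = a/(27b²): b = R T_c/(8 P_c).
b = (0.08206)(154.6)/(8×49.77) = 12.686/398.16 = 0.03186 L/mol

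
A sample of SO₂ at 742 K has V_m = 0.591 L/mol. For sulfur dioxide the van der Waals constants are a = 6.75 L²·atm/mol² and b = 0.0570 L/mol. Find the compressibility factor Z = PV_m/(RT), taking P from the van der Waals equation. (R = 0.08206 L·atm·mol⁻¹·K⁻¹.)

P = RT/(V_m − b) − a/V_m² = (0.08206)(742)/(0.591 − 0.0570) − 6.75/(0.591)²
  = 60.889/0.53400 − 19.325 = 114.02 − 19.325 = 94.70 atm
Z = PV_m/(RT) = (94.70)(0.591)/((0.08206)(742)) = 55.968/60.889 = 0.9192

Z ≈ 0.9192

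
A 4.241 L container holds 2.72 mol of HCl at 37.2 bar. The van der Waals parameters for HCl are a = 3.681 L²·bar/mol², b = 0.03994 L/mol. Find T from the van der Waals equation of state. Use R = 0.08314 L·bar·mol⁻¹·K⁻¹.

T ≈ 707.4 K

T = (P + a n²/V²)(V − nb)/(nR)
P + a n²/V² = 37.2 + (3.681)(2.72)²/(4.241)² = 38.714 bar
V − nb = 4.241 − (2.72)(0.03994) = 4.1324 L
T = (38.714)(4.1324)/((2.72)(0.08314)) = 707.4 K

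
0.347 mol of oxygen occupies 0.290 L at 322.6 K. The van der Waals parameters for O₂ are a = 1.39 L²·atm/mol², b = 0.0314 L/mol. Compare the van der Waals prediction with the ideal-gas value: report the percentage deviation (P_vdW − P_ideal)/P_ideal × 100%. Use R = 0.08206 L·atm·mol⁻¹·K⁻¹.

-2.38 %

Ideal: P_ideal = nRT/V = (0.347)(0.08206)(322.6)/0.290 = 31.6758 atm
vdW: P = nRT/(V − nb) − a n²/V² = 9.18598/0.279104 − 0.167369/0.0841000 = 32.9124 − 1.99012 = 30.9223 atm
% deviation = (30.9223 − 31.6758)/31.6758 × 100% = -2.38%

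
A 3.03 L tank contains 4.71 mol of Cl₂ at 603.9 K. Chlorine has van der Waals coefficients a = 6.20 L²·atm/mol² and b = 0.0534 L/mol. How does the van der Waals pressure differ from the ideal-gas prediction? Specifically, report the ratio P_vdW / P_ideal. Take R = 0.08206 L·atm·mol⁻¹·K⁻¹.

Ideal: P_ideal = nRT/V = (4.71)(0.08206)(603.9)/3.03 = 77.0326 atm
vdW: P = nRT/(V − nb) − a n²/V² = 233.409/2.77849 − 137.541/9.18090 = 84.0057 − 14.9812 = 69.0245 atm
Ratio = 69.0245/77.0326 = 0.8960

P_vdW / P_ideal ≈ 0.8960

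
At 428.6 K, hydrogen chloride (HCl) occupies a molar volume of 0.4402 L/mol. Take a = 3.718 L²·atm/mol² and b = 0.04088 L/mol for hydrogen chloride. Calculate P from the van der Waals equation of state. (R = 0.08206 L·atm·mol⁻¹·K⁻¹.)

P ≈ 68.89 atm

P = RT/(V_m − b) − a/V_m²
RT/(V_m − b) = (0.08206)(428.6)/(0.4402 − 0.04088) = 35.171/0.39932 = 88.077 atm
a/V_m² = 3.718/(0.4402)² = 19.187 atm
P = 88.077 − 19.187 = 68.89 atm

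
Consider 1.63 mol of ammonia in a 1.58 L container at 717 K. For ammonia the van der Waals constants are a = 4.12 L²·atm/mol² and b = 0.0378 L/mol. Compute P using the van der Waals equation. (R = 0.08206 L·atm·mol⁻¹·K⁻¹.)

P ≈ 58.78 atm

P = nRT/(V − nb) − a n²/V²
nRT/(V − nb) = (1.63)(0.08206)(717)/(1.58 − 1.63×0.0378) = 95.904/1.5184 = 63.161 atm
a n²/V² = (4.12)(1.63)²/(1.58)² = 4.3849 atm
P = 63.161 − 4.3849 = 58.78 atm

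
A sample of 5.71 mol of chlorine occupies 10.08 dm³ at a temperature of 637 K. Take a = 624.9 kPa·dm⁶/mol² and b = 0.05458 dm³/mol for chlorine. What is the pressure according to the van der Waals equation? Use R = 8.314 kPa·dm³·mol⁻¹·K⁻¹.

P ≈ 2895 kPa

P = nRT/(V − nb) − a n²/V²
nRT/(V − nb) = (5.71)(8.314)(637)/(10.08 − 5.71×0.05458) = 30240/9.7683 = 3095.7 kPa
a n²/V² = (624.9)(5.71)²/(10.08)² = 200.52 kPa
P = 3095.7 − 200.52 = 2895 kPa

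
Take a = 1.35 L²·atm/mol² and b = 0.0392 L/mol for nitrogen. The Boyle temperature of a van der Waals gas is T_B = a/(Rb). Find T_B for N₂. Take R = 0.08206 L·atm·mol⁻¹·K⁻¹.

For a van der Waals gas the second virial coefficient B₂ = b − a/(RT) vanishes at T_B = a/(Rb).
T_B = 1.35/(0.08206×0.0392) = 1.35/0.0032168 = 419.7 K

T_B ≈ 419.7 K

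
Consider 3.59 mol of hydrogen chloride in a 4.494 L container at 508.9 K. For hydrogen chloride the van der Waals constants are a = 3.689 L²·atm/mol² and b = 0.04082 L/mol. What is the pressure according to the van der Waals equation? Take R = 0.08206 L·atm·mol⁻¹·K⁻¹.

P = nRT/(V − nb) − a n²/V²
nRT/(V − nb) = (3.59)(0.08206)(508.9)/(4.494 − 3.59×0.04082) = 149.92/4.3475 = 34.484 atm
a n²/V² = (3.689)(3.59)²/(4.494)² = 2.3541 atm
P = 34.484 − 2.3541 = 32.13 atm

P ≈ 32.13 atm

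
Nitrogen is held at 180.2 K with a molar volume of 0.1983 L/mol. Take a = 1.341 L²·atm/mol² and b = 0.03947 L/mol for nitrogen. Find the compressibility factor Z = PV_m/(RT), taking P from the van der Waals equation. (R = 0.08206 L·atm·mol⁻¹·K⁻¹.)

P = RT/(V_m − b) − a/V_m² = (0.08206)(180.2)/(0.1983 − 0.03947) − 1.341/(0.1983)²
  = 14.787/0.15883 − 34.102 = 93.100 − 34.102 = 58.998 atm
Z = PV_m/(RT) = (58.998)(0.1983)/((0.08206)(180.2)) = 11.699/14.787 = 0.7912

Z ≈ 0.7912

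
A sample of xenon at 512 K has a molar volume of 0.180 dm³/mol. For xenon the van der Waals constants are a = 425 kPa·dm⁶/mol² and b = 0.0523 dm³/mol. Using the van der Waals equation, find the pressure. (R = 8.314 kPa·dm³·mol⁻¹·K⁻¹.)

P = RT/(V_m − b) − a/V_m²
RT/(V_m − b) = (8.314)(512)/(0.180 − 0.0523) = 4256.8/0.12770 = 33334 kPa
a/V_m² = 425/(0.180)² = 13117 kPa
P = 33334 − 13117 = 20217 kPa

P ≈ 20217 kPa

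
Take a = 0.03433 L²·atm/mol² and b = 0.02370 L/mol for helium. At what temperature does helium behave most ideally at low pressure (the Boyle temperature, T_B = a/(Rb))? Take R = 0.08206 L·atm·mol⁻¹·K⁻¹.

T_B ≈ 17.65 K

For a van der Waals gas the second virial coefficient B₂ = b − a/(RT) vanishes at T_B = a/(Rb).
T_B = 0.03433/(0.08206×0.02370) = 0.03433/0.0019448 = 17.65 K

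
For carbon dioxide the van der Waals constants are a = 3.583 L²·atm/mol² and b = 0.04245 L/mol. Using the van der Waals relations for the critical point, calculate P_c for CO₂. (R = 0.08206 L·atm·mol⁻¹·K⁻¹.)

P_c ≈ 73.64 atm

For a van der Waals gas, P_c = a/(27b²).
P_c = 3.583/(27×(0.04245)²) = 3.583/0.048654 = 73.64 atm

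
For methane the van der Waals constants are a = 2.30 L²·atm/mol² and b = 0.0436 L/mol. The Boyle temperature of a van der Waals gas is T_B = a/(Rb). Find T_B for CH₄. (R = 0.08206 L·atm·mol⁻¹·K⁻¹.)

T_B ≈ 642.9 K

For a van der Waals gas the second virial coefficient B₂ = b − a/(RT) vanishes at T_B = a/(Rb).
T_B = 2.30/(0.08206×0.0436) = 2.30/0.0035778 = 642.9 K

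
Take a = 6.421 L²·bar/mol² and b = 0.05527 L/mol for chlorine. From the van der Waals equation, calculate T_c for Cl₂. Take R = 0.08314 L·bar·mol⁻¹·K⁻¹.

For a van der Waals gas, T_c = 8a/(27Rb).
T_c = 8×6.421/(27×0.08314×0.05527) = 51.368/0.12407 = 414.0 K

T_c ≈ 414.0 K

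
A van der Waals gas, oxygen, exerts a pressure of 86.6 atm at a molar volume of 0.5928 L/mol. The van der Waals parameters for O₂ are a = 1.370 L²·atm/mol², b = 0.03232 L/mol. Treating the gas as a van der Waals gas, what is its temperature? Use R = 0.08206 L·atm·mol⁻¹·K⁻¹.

T ≈ 618.1 K

T = (P + a/V_m²)(V_m − b)/R
P + a/V_m² = 86.6 + 1.370/(0.5928)² = 90.499 atm
V_m − b = 0.5928 − 0.03232 = 0.56048 L/mol
T = (90.499)(0.56048)/0.08206 = 618.1 K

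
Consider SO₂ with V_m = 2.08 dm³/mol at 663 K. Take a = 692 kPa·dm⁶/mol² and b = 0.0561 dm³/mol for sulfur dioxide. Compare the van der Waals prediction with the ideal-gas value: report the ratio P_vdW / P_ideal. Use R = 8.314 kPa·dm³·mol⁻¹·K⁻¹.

P_vdW / P_ideal ≈ 0.9674

Ideal: P_ideal = RT/V_m = (8.314)(663)/2.08 = 2650.09 kPa
vdW: P = RT/(V_m − b) − a/V_m² = 5512.18/2.02390 − 692/4.32640 = 2723.54 − 159.948 = 2563.59 kPa
Ratio = 2563.59/2650.09 = 0.9674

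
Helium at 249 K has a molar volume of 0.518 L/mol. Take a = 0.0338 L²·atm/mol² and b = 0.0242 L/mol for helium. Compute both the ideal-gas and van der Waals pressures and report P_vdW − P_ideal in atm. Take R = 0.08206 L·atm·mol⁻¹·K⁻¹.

Ideal: P_ideal = RT/V_m = (0.08206)(249)/0.518 = 39.4458 atm
vdW: P = RT/(V_m − b) − a/V_m² = 20.4329/0.493800 − 0.0338/0.268324 = 41.3789 − 0.125967 = 41.2529 atm
ΔP = 41.2529 − 39.4458 = 1.807 atm

ΔP ≈ 1.807 atm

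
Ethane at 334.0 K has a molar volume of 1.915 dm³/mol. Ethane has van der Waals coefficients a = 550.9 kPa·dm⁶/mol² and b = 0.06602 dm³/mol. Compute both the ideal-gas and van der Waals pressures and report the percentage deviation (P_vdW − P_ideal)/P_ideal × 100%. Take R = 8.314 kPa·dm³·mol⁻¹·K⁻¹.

-6.79 %

Ideal: P_ideal = RT/V_m = (8.314)(334.0)/1.915 = 1450.07 kPa
vdW: P = RT/(V_m − b) − a/V_m² = 2776.88/1.84898 − 550.9/3.66723 = 1501.84 − 150.222 = 1351.62 kPa
% deviation = (1351.62 − 1450.07)/1450.07 × 100% = -6.79%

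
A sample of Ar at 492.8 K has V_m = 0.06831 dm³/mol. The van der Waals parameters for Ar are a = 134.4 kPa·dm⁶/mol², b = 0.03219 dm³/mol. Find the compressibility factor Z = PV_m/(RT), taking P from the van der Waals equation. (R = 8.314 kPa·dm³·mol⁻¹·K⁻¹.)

Z ≈ 1.411

P = RT/(V_m − b) − a/V_m² = (8.314)(492.8)/(0.06831 − 0.03219) − 134.4/(0.06831)²
  = 4097.1/0.036120 − 28803 = 113430 − 28803 = 84627 kPa
Z = PV_m/(RT) = (84627)(0.06831)/((8.314)(492.8)) = 5780.9/4097.1 = 1.411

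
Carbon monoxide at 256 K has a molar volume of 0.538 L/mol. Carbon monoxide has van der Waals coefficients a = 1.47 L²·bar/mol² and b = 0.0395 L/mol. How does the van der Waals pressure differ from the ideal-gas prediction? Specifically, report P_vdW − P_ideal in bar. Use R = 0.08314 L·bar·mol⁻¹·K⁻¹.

Ideal: P_ideal = RT/V_m = (0.08314)(256)/0.538 = 39.5610 bar
vdW: P = RT/(V_m − b) − a/V_m² = 21.2838/0.498500 − 1.47/0.289444 = 42.6957 − 5.07870 = 37.6170 bar
ΔP = 37.6170 − 39.5610 = -1.944 bar

ΔP ≈ -1.944 bar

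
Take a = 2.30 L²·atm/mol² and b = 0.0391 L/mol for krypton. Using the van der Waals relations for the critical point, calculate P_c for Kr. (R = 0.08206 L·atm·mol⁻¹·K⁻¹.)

P_c ≈ 55.72 atm

For a van der Waals gas, P_c = a/(27b²).
P_c = 2.30/(27×(0.0391)²) = 2.30/0.041278 = 55.72 atm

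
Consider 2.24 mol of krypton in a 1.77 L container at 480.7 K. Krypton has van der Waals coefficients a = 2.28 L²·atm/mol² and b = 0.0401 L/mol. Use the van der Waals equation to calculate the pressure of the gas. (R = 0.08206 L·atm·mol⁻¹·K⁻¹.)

P = nRT/(V − nb) − a n²/V²
nRT/(V − nb) = (2.24)(0.08206)(480.7)/(1.77 − 2.24×0.0401) = 88.360/1.6802 = 52.589 atm
a n²/V² = (2.28)(2.24)²/(1.77)² = 3.6516 atm
P = 52.589 − 3.6516 = 48.94 atm

P ≈ 48.94 atm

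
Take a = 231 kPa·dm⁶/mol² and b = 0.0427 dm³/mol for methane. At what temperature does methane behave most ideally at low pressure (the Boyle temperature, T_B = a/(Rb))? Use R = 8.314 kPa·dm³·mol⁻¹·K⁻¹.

T_B ≈ 650.7 K

For a van der Waals gas the second virial coefficient B₂ = b − a/(RT) vanishes at T_B = a/(Rb).
T_B = 231/(8.314×0.0427) = 231/0.35501 = 650.7 K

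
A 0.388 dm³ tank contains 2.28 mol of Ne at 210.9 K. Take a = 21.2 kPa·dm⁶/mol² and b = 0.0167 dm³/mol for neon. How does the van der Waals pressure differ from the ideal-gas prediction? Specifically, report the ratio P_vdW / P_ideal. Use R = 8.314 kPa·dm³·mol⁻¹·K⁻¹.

P_vdW / P_ideal ≈ 1.038

Ideal: P_ideal = nRT/V = (2.28)(8.314)(210.9)/0.388 = 10303.6 kPa
vdW: P = nRT/(V − nb) − a n²/V² = 3997.80/0.349924 − 110.206/0.150544 = 11424.8 − 732.052 = 10692.7 kPa
Ratio = 10692.7/10303.6 = 1.038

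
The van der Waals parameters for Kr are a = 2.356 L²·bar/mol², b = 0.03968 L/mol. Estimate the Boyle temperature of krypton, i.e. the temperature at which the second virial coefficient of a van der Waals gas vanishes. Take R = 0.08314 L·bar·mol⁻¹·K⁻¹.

T_B ≈ 714.2 K

For a van der Waals gas the second virial coefficient B₂ = b − a/(RT) vanishes at T_B = a/(Rb).
T_B = 2.356/(0.08314×0.03968) = 2.356/0.0032990 = 714.2 K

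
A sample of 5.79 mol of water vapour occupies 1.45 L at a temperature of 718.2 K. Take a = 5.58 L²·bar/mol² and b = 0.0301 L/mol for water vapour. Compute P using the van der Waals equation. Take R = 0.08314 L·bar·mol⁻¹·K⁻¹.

P = nRT/(V − nb) − a n²/V²
nRT/(V − nb) = (5.79)(0.08314)(718.2)/(1.45 − 5.79×0.0301) = 345.73/1.2757 = 271.01 bar
a n²/V² = (5.58)(5.79)²/(1.45)² = 88.972 bar
P = 271.01 − 88.972 = 182.0 bar

P ≈ 182.0 bar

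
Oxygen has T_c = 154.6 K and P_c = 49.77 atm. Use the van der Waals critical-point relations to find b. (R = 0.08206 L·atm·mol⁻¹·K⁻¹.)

From T_c = 8a/(27Rb) and P_c = a/(27b²): b = R T_c/(8 P_c).
b = (0.08206)(154.6)/(8×49.77) = 12.686/398.16 = 0.03186 L/mol

b ≈ 0.03186 L/mol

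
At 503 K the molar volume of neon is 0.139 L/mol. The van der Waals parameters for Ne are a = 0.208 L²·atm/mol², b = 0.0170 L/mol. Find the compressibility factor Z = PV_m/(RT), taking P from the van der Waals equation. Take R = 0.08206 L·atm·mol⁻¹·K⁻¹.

P = RT/(V_m − b) − a/V_m² = (0.08206)(503)/(0.139 − 0.0170) − 0.208/(0.139)²
  = 41.276/0.12200 − 10.765 = 338.33 − 10.765 = 327.57 atm
Z = PV_m/(RT) = (327.57)(0.139)/((0.08206)(503)) = 45.532/41.276 = 1.103

Z ≈ 1.103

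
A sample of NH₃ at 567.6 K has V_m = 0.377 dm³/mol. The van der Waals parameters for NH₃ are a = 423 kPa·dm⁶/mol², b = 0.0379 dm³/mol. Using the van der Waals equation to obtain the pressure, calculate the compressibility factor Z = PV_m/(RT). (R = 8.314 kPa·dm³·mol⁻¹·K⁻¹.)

P = RT/(V_m − b) − a/V_m² = (8.314)(567.6)/(0.377 − 0.0379) − 423/(0.377)²
  = 4719.0/0.33910 − 2976.2 = 13916 − 2976.2 = 10940 kPa
Z = PV_m/(RT) = (10940)(0.377)/((8.314)(567.6)) = 4124.4/4719.0 = 0.8740

Z ≈ 0.8740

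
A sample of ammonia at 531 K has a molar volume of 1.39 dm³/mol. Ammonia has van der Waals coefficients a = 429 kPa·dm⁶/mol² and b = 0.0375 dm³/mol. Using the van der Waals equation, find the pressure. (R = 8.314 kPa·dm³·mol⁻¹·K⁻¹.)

P ≈ 3042 kPa

P = RT/(V_m − b) − a/V_m²
RT/(V_m − b) = (8.314)(531)/(1.39 − 0.0375) = 4414.7/1.3525 = 3264.1 kPa
a/V_m² = 429/(1.39)² = 222.04 kPa
P = 3264.1 − 222.04 = 3042 kPa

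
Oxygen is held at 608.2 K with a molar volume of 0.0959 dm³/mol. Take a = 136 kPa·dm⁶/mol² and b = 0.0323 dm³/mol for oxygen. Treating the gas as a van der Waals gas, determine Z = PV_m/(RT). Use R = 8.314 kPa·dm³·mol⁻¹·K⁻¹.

Z ≈ 1.227

P = RT/(V_m − b) − a/V_m² = (8.314)(608.2)/(0.0959 − 0.0323) − 136/(0.0959)²
  = 5056.6/0.063600 − 14788 = 79506 − 14788 = 64718 kPa
Z = PV_m/(RT) = (64718)(0.0959)/((8.314)(608.2)) = 6206.5/5056.6 = 1.227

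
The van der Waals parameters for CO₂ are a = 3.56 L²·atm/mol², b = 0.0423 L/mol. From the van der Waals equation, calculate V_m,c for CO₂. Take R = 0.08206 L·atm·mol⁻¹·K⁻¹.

V_m,c ≈ 0.1269 L/mol

For a van der Waals gas, V_m,c = 3b.
V_m,c = 3×0.0423 = 0.1269 L/mol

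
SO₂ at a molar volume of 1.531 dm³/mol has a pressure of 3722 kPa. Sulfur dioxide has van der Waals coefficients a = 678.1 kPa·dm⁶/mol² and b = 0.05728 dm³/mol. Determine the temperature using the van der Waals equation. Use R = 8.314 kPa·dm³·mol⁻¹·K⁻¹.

T = (P + a/V_m²)(V_m − b)/R
P + a/V_m² = 3722 + 678.1/(1.531)² = 4011.3 kPa
V_m − b = 1.531 − 0.05728 = 1.4737 dm³/mol
T = (4011.3)(1.4737)/8.314 = 711.0 K

T ≈ 711.0 K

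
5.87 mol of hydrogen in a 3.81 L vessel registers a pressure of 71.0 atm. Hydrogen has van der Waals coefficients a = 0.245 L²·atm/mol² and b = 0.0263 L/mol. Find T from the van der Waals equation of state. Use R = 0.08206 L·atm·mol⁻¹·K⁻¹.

T ≈ 543.2 K

T = (P + a n²/V²)(V − nb)/(nR)
P + a n²/V² = 71.0 + (0.245)(5.87)²/(3.81)² = 71.582 atm
V − nb = 3.81 − (5.87)(0.0263) = 3.6556 L
T = (71.582)(3.6556)/((5.87)(0.08206)) = 543.2 K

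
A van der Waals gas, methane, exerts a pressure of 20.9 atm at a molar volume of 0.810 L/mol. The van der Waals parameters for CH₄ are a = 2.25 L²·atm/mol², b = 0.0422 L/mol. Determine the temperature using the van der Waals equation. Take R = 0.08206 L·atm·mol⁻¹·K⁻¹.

T = (P + a/V_m²)(V_m − b)/R
P + a/V_m² = 20.9 + 2.25/(0.810)² = 24.329 atm
V_m − b = 0.810 − 0.0422 = 0.76780 L/mol
T = (24.329)(0.76780)/0.08206 = 227.6 K

T ≈ 227.6 K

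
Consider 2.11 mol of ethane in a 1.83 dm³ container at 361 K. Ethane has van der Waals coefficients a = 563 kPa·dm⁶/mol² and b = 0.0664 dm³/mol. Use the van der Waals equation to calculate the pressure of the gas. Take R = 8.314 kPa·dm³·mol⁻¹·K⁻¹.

P ≈ 2999 kPa

P = nRT/(V − nb) − a n²/V²
nRT/(V − nb) = (2.11)(8.314)(361)/(1.83 − 2.11×0.0664) = 6332.9/1.6899 = 3747.5 kPa
a n²/V² = (563)(2.11)²/(1.83)² = 748.46 kPa
P = 3747.5 − 748.46 = 2999 kPa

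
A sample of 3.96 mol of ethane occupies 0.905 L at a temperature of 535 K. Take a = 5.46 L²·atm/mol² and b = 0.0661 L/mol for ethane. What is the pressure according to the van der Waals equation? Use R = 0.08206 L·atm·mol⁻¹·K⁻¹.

P = nRT/(V − nb) − a n²/V²
nRT/(V − nb) = (3.96)(0.08206)(535)/(0.905 − 3.96×0.0661) = 173.85/0.64324 = 270.27 atm
a n²/V² = (5.46)(3.96)²/(0.905)² = 104.54 atm
P = 270.27 − 104.54 = 165.7 atm

P ≈ 165.7 atm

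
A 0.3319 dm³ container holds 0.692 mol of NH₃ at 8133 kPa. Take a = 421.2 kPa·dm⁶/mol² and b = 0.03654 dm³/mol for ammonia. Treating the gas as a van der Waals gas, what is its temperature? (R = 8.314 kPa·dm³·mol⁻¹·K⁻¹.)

T = (P + a n²/V²)(V − nb)/(nR)
P + a n²/V² = 8133 + (421.2)(0.692)²/(0.3319)² = 9964.0 kPa
V − nb = 0.3319 − (0.692)(0.03654) = 0.30661 dm³
T = (9964.0)(0.30661)/((0.692)(8.314)) = 531.0 K

T ≈ 531.0 K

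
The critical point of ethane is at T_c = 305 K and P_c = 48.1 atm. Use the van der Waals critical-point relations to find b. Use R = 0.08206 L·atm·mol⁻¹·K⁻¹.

b ≈ 0.06504 L/mol

From T_c = 8a/(27Rb) and P_c = a/(27b²): b = R T_c/(8 P_c).
b = (0.08206)(305)/(8×48.1) = 25.028/384.80 = 0.06504 L/mol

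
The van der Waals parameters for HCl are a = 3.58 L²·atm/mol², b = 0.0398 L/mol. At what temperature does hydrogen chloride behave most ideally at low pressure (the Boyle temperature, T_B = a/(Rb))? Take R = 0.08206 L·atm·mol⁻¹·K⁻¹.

For a van der Waals gas the second virial coefficient B₂ = b − a/(RT) vanishes at T_B = a/(Rb).
T_B = 3.58/(0.08206×0.0398) = 3.58/0.0032660 = 1096 K

T_B ≈ 1096 K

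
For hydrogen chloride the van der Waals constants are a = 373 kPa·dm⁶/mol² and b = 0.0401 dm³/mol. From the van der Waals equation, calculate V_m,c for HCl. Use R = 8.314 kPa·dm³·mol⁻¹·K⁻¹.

V_m,c ≈ 0.1203 dm³/mol

For a van der Waals gas, V_m,c = 3b.
V_m,c = 3×0.0401 = 0.1203 dm³/mol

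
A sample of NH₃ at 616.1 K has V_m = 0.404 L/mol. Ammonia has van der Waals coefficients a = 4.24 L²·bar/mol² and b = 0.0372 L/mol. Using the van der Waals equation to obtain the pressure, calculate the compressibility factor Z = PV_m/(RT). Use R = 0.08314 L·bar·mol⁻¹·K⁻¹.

Z ≈ 0.8965

P = RT/(V_m − b) − a/V_m² = (0.08314)(616.1)/(0.404 − 0.0372) − 4.24/(0.404)²
  = 51.223/0.36680 − 25.978 = 139.65 − 25.978 = 113.67 bar
Z = PV_m/(RT) = (113.67)(0.404)/((0.08314)(616.1)) = 45.923/51.223 = 0.8965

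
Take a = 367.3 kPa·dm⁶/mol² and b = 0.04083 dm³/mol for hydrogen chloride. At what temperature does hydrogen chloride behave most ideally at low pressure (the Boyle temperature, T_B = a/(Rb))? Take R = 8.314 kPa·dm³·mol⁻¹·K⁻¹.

For a van der Waals gas the second virial coefficient B₂ = b − a/(RT) vanishes at T_B = a/(Rb).
T_B = 367.3/(8.314×0.04083) = 367.3/0.33946 = 1082 K

T_B ≈ 1082 K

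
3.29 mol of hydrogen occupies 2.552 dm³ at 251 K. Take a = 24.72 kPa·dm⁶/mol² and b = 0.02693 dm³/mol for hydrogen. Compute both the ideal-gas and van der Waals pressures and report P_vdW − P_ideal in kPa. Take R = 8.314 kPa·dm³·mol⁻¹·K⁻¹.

ΔP ≈ 55.7 kPa

Ideal: P_ideal = nRT/V = (3.29)(8.314)(251)/2.552 = 2690.29 kPa
vdW: P = nRT/(V − nb) − a n²/V² = 6865.62/2.46340 − 267.572/6.51270 = 2787.05 − 41.0846 = 2745.97 kPa
ΔP = 2745.97 − 2690.29 = 55.7 kPa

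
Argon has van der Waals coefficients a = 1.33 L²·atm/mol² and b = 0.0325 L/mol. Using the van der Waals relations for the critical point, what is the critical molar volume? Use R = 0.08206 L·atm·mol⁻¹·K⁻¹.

For a van der Waals gas, V_m,c = 3b.
V_m,c = 3×0.0325 = 0.09750 L/mol

V_m,c ≈ 0.09750 L/mol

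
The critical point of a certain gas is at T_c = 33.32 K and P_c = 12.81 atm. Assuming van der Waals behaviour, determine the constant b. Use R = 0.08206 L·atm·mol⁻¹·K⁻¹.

From T_c = 8a/(27Rb) and P_c = a/(27b²): b = R T_c/(8 P_c).
b = (0.08206)(33.32)/(8×12.81) = 2.7342/102.48 = 0.02668 L/mol

b ≈ 0.02668 L/mol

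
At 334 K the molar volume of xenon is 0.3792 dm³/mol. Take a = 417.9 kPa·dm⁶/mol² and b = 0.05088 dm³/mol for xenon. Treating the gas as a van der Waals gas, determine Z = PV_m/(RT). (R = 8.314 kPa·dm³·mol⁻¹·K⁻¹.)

P = RT/(V_m − b) − a/V_m² = (8.314)(334)/(0.3792 − 0.05088) − 417.9/(0.3792)²
  = 2776.9/0.32832 − 2906.3 = 8457.9 − 2906.3 = 5551.6 kPa
Z = PV_m/(RT) = (5551.6)(0.3792)/((8.314)(334)) = 2105.2/2776.9 = 0.7581

Z ≈ 0.7581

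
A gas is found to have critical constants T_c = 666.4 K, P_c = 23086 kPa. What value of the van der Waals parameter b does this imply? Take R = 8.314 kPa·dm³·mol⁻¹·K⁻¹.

b ≈ 0.03000 dm³/mol

From T_c = 8a/(27Rb) and P_c = a/(27b²): b = R T_c/(8 P_c).
b = (8.314)(666.4)/(8×23086) = 5540.4/184688 = 0.03000 dm³/mol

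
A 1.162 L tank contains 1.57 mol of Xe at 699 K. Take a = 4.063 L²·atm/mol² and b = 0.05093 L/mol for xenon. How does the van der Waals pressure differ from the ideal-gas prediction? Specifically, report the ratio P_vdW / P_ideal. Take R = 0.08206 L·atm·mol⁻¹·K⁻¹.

Ideal: P_ideal = nRT/V = (1.57)(0.08206)(699)/1.162 = 77.5001 atm
vdW: P = nRT/(V − nb) − a n²/V² = 90.0551/1.08204 − 10.0149/1.35024 = 83.2271 − 7.41713 = 75.8100 atm
Ratio = 75.8100/77.5001 = 0.9782

P_vdW / P_ideal ≈ 0.9782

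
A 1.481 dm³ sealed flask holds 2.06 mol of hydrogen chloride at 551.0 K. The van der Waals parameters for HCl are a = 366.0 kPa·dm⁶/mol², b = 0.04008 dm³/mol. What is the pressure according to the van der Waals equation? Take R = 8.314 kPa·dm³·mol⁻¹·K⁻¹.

P ≈ 6040 kPa

P = nRT/(V − nb) − a n²/V²
nRT/(V − nb) = (2.06)(8.314)(551.0)/(1.481 − 2.06×0.04008) = 9436.9/1.3984 = 6748.4 kPa
a n²/V² = (366.0)(2.06)²/(1.481)² = 708.12 kPa
P = 6748.4 − 708.12 = 6040 kPa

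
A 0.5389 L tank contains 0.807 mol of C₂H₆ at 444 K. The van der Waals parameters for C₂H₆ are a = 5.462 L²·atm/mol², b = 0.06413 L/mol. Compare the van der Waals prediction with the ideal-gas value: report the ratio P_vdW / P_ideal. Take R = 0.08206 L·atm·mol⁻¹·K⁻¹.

P_vdW / P_ideal ≈ 0.8817

Ideal: P_ideal = nRT/V = (0.807)(0.08206)(444)/0.5389 = 54.5607 atm
vdW: P = nRT/(V − nb) − a n²/V² = 29.4028/0.487147 − 3.55712/0.290413 = 60.3571 − 12.2485 = 48.1086 atm
Ratio = 48.1086/54.5607 = 0.8817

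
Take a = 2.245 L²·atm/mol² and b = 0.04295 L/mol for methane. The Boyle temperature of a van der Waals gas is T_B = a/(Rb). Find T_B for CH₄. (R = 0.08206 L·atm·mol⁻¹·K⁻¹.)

For a van der Waals gas the second virial coefficient B₂ = b − a/(RT) vanishes at T_B = a/(Rb).
T_B = 2.245/(0.08206×0.04295) = 2.245/0.0035245 = 637.0 K

T_B ≈ 637.0 K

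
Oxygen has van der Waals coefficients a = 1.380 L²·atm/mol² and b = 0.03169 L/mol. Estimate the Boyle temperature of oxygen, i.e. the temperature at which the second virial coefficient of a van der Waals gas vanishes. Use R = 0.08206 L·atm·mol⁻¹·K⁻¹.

T_B ≈ 530.7 K

For a van der Waals gas the second virial coefficient B₂ = b − a/(RT) vanishes at T_B = a/(Rb).
T_B = 1.380/(0.08206×0.03169) = 1.380/0.0026005 = 530.7 K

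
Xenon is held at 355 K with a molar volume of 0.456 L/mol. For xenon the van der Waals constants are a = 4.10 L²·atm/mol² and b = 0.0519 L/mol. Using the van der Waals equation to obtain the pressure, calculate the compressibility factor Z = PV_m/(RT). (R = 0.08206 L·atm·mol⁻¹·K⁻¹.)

P = RT/(V_m − b) − a/V_m² = (0.08206)(355)/(0.456 − 0.0519) − 4.10/(0.456)²
  = 29.131/0.40410 − 19.718 = 72.089 − 19.718 = 52.371 atm
Z = PV_m/(RT) = (52.371)(0.456)/((0.08206)(355)) = 23.881/29.131 = 0.8198

Z ≈ 0.8198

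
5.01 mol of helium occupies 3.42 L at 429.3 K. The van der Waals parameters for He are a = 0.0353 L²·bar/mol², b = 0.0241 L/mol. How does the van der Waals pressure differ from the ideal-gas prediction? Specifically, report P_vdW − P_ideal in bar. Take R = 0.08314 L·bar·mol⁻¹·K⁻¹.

ΔP ≈ 1.838 bar

Ideal: P_ideal = nRT/V = (5.01)(0.08314)(429.3)/3.42 = 52.2857 bar
vdW: P = nRT/(V − nb) − a n²/V² = 178.817/3.29926 − 0.886034/11.6964 = 54.1991 − 0.0757527 = 54.1233 bar
ΔP = 54.1233 − 52.2857 = 1.838 bar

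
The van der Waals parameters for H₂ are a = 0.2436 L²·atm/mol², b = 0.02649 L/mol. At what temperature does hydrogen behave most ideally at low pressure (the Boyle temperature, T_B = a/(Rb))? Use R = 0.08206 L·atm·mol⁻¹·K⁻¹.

For a van der Waals gas the second virial coefficient B₂ = b − a/(RT) vanishes at T_B = a/(Rb).
T_B = 0.2436/(0.08206×0.02649) = 0.2436/0.0021738 = 112.1 K

T_B ≈ 112.1 K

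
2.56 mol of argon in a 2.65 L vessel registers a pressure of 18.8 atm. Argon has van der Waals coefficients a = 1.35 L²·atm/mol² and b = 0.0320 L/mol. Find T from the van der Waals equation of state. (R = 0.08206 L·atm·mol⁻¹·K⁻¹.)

T ≈ 245.2 K

T = (P + a n²/V²)(V − nb)/(nR)
P + a n²/V² = 18.8 + (1.35)(2.56)²/(2.65)² = 20.060 atm
V − nb = 2.65 − (2.56)(0.0320) = 2.5681 L
T = (20.060)(2.5681)/((2.56)(0.08206)) = 245.2 K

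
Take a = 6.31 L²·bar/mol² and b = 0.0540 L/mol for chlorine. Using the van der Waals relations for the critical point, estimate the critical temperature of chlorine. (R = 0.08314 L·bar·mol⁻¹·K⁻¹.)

For a van der Waals gas, T_c = 8a/(27Rb).
T_c = 8×6.31/(27×0.08314×0.0540) = 50.480/0.12122 = 416.4 K

T_c ≈ 416.4 K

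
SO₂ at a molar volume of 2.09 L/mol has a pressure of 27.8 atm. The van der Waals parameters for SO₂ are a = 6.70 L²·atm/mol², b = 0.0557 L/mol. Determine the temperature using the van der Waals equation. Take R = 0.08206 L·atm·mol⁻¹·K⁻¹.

T ≈ 727.2 K

T = (P + a/V_m²)(V_m − b)/R
P + a/V_m² = 27.8 + 6.70/(2.09)² = 29.334 atm
V_m − b = 2.09 − 0.0557 = 2.0343 L/mol
T = (29.334)(2.0343)/0.08206 = 727.2 K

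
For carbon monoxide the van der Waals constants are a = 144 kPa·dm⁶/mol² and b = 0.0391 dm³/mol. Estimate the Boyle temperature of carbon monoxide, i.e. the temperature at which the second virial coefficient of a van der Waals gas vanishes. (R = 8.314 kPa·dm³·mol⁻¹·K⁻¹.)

T_B ≈ 443.0 K

For a van der Waals gas the second virial coefficient B₂ = b − a/(RT) vanishes at T_B = a/(Rb).
T_B = 144/(8.314×0.0391) = 144/0.32508 = 443.0 K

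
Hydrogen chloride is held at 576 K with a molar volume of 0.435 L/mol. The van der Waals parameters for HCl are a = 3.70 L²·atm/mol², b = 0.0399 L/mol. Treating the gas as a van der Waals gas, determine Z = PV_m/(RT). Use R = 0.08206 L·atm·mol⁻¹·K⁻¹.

Z ≈ 0.9210

P = RT/(V_m − b) − a/V_m² = (0.08206)(576)/(0.435 − 0.0399) − 3.70/(0.435)²
  = 47.267/0.39510 − 19.553 = 119.63 − 19.553 = 100.08 atm
Z = PV_m/(RT) = (100.08)(0.435)/((0.08206)(576)) = 43.535/47.267 = 0.9210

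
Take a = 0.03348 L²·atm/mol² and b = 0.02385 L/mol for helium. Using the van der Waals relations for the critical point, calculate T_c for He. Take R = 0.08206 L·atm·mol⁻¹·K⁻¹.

T_c ≈ 5.069 K

For a van der Waals gas, T_c = 8a/(27Rb).
T_c = 8×0.03348/(27×0.08206×0.02385) = 0.26784/0.052843 = 5.069 K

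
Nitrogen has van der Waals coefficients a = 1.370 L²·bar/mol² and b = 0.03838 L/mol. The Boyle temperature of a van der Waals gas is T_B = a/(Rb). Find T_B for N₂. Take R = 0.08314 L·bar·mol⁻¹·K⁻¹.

For a van der Waals gas the second virial coefficient B₂ = b − a/(RT) vanishes at T_B = a/(Rb).
T_B = 1.370/(0.08314×0.03838) = 1.370/0.0031909 = 429.3 K

T_B ≈ 429.3 K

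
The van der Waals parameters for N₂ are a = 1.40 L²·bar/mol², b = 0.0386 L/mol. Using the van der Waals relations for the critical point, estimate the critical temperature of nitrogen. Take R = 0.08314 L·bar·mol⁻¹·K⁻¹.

T_c ≈ 129.3 K

For a van der Waals gas, T_c = 8a/(27Rb).
T_c = 8×1.40/(27×0.08314×0.0386) = 11.200/0.086649 = 129.3 K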